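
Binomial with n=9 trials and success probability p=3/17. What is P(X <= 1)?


P(X<=1) = P(X=0) + P(X=1)
= 20661046784/118587876497 + 39846304512/118587876497
= 60507351296/118587876497

60507351296/118587876497


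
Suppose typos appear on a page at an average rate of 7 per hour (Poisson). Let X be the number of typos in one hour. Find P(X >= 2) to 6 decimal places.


P(X>=2) = 1 - P(X<=1) = 1 - (e^(-7)*7^0/0! + e^(-7)*7^1/1!)
≈ 1 - (0.0009118820 + 0.0063831738)
= 1 - 0.0072950558 = 0.9927049442
≈ 0.992705

0.992705


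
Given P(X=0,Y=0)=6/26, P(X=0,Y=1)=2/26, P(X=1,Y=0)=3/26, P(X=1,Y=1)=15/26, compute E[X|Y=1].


P(Y=1) = 17/26
E[X|Y=1] = (0*2 + 1*15)/17 = 15/17

15/17


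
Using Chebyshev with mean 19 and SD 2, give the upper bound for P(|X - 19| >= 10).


k = 10/2 = 5
Chebyshev: P(|X-mu| >= k*sigma) <= 1/k^2 = 1/5^2 = 1/25

1/25


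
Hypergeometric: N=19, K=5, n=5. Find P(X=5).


P(X=5) = C(5,5)*C(14,0) / C(19,5)
= 1*1 / 11628
= 1/11628

1/11628


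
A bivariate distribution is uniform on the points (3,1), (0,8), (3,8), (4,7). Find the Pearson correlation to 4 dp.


Cov(X,Y) = -1.2500, Var(X) = 2.2500, Var(Y) = 8.5000
rho = Cov/(sqrt(VarX)*sqrt(VarY)) = -0.2858

-0.2858


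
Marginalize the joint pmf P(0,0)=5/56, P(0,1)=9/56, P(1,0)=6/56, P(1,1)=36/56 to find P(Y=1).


P(Y=1) = P(0,1)+P(1,1) = 9/56 + 36/56 = 45/56

45/56


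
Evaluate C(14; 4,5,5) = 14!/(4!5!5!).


14! = 87178291200
Denominator: 4!=24 * 5!=120 * 5!=120
Coefficient = 87178291200 / 345600 = 252252

252252


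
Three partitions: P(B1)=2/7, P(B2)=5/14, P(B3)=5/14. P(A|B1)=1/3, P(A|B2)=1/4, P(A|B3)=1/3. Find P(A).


P(A) = P(A|B1)P(B1) + P(A|B2)P(B2) + P(A|B3)P(B3)
= 1/3*2/7 + 1/4*5/14 + 1/3*5/14
= 2/21 + 5/56 + 5/42 = 17/56

17/56


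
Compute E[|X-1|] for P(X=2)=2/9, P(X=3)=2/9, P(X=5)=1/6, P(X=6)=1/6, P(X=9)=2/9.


E[|X-1|] = sum(g(x)*P(x))
= 1*2/9 + 2*2/9 + 4*1/6 + 5*1/6 + 8*2/9
= 71/18

71/18


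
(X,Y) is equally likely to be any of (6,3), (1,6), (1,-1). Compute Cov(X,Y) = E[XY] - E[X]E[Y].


E[X]=8/3, E[Y]=8/3, E[XY]=23/3
Cov(X,Y) = E[XY] - E[X]E[Y] = 23/3 - 8/3*8/3 = 5/9

5/9


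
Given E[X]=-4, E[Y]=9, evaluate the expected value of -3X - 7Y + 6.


E[-3X - 7Y + 6] = -3*E[X] - 7*E[Y] + 6
= (-3)*(-4) + (-7)*(9) + (6)
= 12 - 63 + 6 = -45

-45


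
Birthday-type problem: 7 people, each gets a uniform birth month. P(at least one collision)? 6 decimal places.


P(all different) = prod((12-i)/12 for i=0..6) = 0.111400
P(at least one match) = 1 - 0.111400 = 0.888600

0.888600


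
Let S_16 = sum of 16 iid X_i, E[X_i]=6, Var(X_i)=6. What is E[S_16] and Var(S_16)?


E[S_n] = n*mu = 16*6 = 96
Var(S_n) = n*sigma^2 = 16*6 = 96

E[S_16]=96, Var(S_16)=96


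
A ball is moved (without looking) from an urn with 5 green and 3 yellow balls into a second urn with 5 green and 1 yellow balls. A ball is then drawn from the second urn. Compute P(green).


P(transfer green) = 5/8; P(transfer yellow) = 3/8
If green transferred: Urn II has 6 green of 7, so P(green|green moved) = 6/7
If yellow transferred: Urn II has 5 green of 7, so P(green|yellow moved) = 5/7
By total probability: P(green) = 5/8*6/7 + 3/8*5/7 = 45/56

45/56


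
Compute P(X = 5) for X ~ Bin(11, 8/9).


P(X=5) = C(11,5) * p^5 * (1-p)^6
= 462 * 32768/59049 * 1/531441
= 5046272/10460353203

5046272/10460353203


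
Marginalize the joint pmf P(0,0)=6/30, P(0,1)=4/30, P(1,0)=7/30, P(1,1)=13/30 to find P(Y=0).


P(Y=0) = P(0,0)+P(1,0) = 6/30 + 7/30 = 13/30

13/30


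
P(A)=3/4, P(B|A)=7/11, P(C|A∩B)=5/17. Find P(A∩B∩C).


P(A∩B∩C) = P(A) * P(B|A) * P(C|A∩B)
= 3/4 * 7/11 * 5/17
= 21/44 * 5/17 = 105/748

105/748


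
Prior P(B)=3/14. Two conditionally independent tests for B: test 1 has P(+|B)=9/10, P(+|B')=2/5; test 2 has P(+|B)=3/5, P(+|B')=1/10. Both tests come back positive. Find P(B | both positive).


After test 1: P(+) = 9/10*3/14 + 2/5*11/14 = 71/140
P(B|+) = (27/140)/(71/140) = 27/71
After test 2 (use post1 as new prior): P(+) = 3/5*27/71 + 1/10*44/71 = 103/355
P(B|+,+) = (81/355)/(103/355) = 81/103

81/103


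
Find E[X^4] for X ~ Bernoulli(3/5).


For Bernoulli: X in {0,1}
E[X^4] = 0^4*(1-3/5) + 1^4*3/5 = 3/5

3/5


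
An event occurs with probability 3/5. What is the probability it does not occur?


P(A') = 1 - P(A) = 1 - 3/5 = 2/5

2/5


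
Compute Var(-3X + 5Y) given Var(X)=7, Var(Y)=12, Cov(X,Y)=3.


Var(-3X + 5Y) = (-3)^2*Var(X) + 5^2*Var(Y) + 2*(-3)*5*Cov(X,Y)
= 9*7 + 25*12 - 30*3
= 63 + 300 - 90 = 273

273


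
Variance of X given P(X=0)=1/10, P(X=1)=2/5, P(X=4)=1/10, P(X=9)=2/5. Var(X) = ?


E[X] = 22/5, E[X^2] = 172/5
Var(X) = E[X^2] - (E[X])^2 = 172/5 - (22/5)^2 = 376/25

376/25


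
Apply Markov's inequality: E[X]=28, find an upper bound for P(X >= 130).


Markov: P(X >= a) <= E[X]/a
P(X >= 130) <= 28/130 = 14/65

14/65


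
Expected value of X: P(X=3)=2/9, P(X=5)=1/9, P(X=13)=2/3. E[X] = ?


E[X] = sum(x * P(x))
= 3*2/9 + 5*1/9 + 13*2/3
= 89/9

89/9


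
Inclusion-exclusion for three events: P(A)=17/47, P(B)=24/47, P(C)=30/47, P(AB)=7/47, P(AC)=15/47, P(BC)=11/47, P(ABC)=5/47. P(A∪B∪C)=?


P(A∪B∪C) = P(A)+P(B)+P(C) - P(AB)-P(AC)-P(BC) + P(ABC)
= 17/47+24/47+30/47 - 7/47-15/47-11/47 + 5/47
= 43/47

43/47


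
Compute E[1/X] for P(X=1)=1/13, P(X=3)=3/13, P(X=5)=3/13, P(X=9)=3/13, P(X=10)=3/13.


E[1/X] = sum(g(x)*P(x))
= 1*1/13 + 1/3*3/13 + 1/5*3/13 + 1/9*3/13 + 1/10*3/13
= 97/390

97/390


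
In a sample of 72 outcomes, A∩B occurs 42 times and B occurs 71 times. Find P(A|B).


P(A|B) = P(A∩B)/P(B) = (42/72)/(71/72) = 42/71

42/71


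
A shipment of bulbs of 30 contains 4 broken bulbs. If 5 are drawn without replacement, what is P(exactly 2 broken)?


P(X=2) = C(4,2)*C(26,3) / C(30,5)
= 6*2600 / 142506
= 15600/142506 = 200/1827

200/1827


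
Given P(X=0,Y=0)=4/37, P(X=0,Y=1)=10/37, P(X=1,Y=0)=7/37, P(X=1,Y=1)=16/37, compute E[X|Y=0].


P(Y=0) = 11/37
E[X|Y=0] = (0*4 + 1*7)/11 = 7/11

7/11


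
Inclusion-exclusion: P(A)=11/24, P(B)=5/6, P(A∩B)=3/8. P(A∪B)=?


P(A∪B) = P(A) + P(B) - P(A∩B)
= 11/24 + 5/6 - 3/8 = 11/12

11/12


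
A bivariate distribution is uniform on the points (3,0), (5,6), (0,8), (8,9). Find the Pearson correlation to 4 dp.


Cov(X,Y) = 2.5000, Var(X) = 8.5000, Var(Y) = 12.1875
rho = Cov/(sqrt(VarX)*sqrt(VarY)) = 0.2456

0.2456


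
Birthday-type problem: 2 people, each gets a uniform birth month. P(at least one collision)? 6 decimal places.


P(all different) = prod((12-i)/12 for i=0..1) = 0.916667
P(at least one match) = 1 - 0.916667 = 0.083333

0.083333


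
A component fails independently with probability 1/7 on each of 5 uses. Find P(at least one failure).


P(at least one) = 1 - P(none)
P(none) = (1 - 1/7)^5 = (6/7)^5 = 7776/16807
P(at least one) = 1 - 7776/16807 = 9031/16807

9031/16807


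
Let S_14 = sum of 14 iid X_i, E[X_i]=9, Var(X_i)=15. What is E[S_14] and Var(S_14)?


E[S_n] = n*mu = 14*9 = 126
Var(S_n) = n*sigma^2 = 14*15 = 210

E[S_14]=126, Var(S_14)=210


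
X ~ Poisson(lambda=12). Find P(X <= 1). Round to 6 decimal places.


P(X<=1) = e^(-12)*12^0/0! + e^(-12)*12^1/1!
≈ 0.0000061442 + 0.0000737305
= 0.0000798747
≈ 0.000080

0.000080


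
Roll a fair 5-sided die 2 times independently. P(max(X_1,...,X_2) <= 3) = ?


P(max <= 3) = P(all X_i <= 3) = (P(X_1 <= 3))^2
= (3/5)^2 = 9/25

9/25


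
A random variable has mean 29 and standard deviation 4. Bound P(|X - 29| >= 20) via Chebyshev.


k = 20/4 = 5
Chebyshev: P(|X-mu| >= k*sigma) <= 1/k^2 = 1/5^2 = 1/25

1/25


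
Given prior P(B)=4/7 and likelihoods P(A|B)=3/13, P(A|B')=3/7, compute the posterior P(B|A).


P(A) = P(A|B)P(B) + P(A|B')P(B') = 3/13*4/7 + 3/7*3/7 = 201/637
P(B|A) = P(A|B)P(B)/P(A) = (12/91)/(201/637) = 28/67

28/67


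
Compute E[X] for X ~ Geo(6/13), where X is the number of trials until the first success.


For geometric (trials until first success), E[X] = 1/p = 1/(6/13) = 13/6

13/6


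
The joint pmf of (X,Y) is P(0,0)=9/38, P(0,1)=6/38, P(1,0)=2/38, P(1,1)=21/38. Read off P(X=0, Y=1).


Read from table: P(X=0, Y=1) = 6/38 = 3/19

3/19


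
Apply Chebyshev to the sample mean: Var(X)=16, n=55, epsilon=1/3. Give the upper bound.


Var(Xbar) = Var(X)/n = 16/55
Chebyshev: P(|Xbar-mu| >= 1/3) <= Var(Xbar)/(1/3)^2 = (16/55)/(1/9) = 144/55
Bound exceeds 1, so trivial bound: 1

1


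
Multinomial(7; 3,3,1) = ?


7! = 5040
Denominator: 3!=6 * 3!=6 * 1!=1
Coefficient = 5040 / 36 = 140

140


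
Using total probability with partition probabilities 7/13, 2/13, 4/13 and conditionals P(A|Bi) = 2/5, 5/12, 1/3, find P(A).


P(A) = P(A|B1)P(B1) + P(A|B2)P(B2) + P(A|B3)P(B3)
= 2/5*7/13 + 5/12*2/13 + 1/3*4/13
= 14/65 + 5/78 + 4/39 = 149/390

149/390


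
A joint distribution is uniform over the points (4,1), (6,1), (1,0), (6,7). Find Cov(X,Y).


E[X]=17/4, E[Y]=9/4, E[XY]=13
Cov(X,Y) = E[XY] - E[X]E[Y] = 13 - 17/4*9/4 = 55/16

55/16


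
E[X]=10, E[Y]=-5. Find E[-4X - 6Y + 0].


E[-4X - 6Y + 0] = -4*E[X] - 6*E[Y] + 0
= (-4)*(10) + (-6)*(-5) + (0)
= -40 + 30 + 0 = -10

-10


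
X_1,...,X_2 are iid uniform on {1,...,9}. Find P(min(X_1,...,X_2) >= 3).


P(min >= 3) = P(all X_i >= 3) = (P(X_1 >= 3))^2
= (7/9)^2 = 49/81

49/81


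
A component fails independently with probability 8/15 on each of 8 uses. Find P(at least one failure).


P(at least one) = 1 - P(none)
P(none) = (1 - 8/15)^8 = (7/15)^8 = 5764801/2562890625
P(at least one) = 1 - 5764801/2562890625 = 2557125824/2562890625

2557125824/2562890625


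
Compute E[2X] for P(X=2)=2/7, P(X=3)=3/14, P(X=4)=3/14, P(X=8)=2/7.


E[2X] = sum(g(x)*P(x))
= 4*2/7 + 6*3/14 + 8*3/14 + 16*2/7
= 61/7

61/7


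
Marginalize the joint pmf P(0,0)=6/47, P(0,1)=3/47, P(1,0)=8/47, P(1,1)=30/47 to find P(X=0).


P(X=0) = P(0,0)+P(0,1) = 6/47 + 3/47 = 9/47

9/47


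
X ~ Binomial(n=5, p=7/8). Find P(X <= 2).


P(X<=2) = P(X=0) + P(X=1) + P(X=2)
= 1/32768 + 35/32768 + 245/16384
= 263/16384

263/16384


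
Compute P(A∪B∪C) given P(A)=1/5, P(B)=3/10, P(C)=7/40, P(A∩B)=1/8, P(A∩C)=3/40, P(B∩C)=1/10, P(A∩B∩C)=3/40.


P(A∪B∪C) = P(A)+P(B)+P(C) - P(AB)-P(AC)-P(BC) + P(ABC)
= 1/5+3/10+7/40 - 1/8-3/40-1/10 + 3/40
= 9/20

9/20


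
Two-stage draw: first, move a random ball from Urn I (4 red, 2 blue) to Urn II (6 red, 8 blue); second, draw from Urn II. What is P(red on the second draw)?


P(transfer red) = 4/6 = 2/3; P(transfer blue) = 1/3
If red transferred: Urn II has 7 red of 15, so P(red|red moved) = 7/15
If blue transferred: Urn II has 6 red of 15, so P(red|blue moved) = 2/5
By total probability: P(red) = 2/3*7/15 + 1/3*2/5 = 4/9

4/9


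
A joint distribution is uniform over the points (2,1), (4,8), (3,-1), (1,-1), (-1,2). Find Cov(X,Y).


E[X]=9/5, E[Y]=9/5, E[XY]=28/5
Cov(X,Y) = E[XY] - E[X]E[Y] = 28/5 - 9/5*9/5 = 59/25

59/25


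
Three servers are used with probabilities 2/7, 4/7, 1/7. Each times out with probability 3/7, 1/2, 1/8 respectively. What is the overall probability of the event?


P(A) = P(A|B1)P(B1) + P(A|B2)P(B2) + P(A|B3)P(B3)
= 3/7*2/7 + 1/2*4/7 + 1/8*1/7
= 6/49 + 2/7 + 1/56 = 167/392

167/392


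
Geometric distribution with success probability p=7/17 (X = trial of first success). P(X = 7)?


P(X=7) = (1-p)^6 * p = (10/17)^6 * 7/17
= 1000000/24137569 * 7/17 = 7000000/410338673

7000000/410338673


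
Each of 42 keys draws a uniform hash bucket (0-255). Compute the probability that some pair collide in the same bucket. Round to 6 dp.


P(all different) = prod((256-i)/256 for i=0..41) = 0.028400
P(at least one match) = 1 - 0.028400 = 0.971600

0.971600


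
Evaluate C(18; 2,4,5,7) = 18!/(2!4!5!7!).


18! = 6402373705728000
Denominator: 2!=2 * 4!=24 * 5!=120 * 7!=5040
Coefficient = 6402373705728000 / 29030400 = 220540320

220540320


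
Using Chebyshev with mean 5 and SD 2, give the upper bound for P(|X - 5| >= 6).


k = 6/2 = 3
Chebyshev: P(|X-mu| >= k*sigma) <= 1/k^2 = 1/3^2 = 1/9

1/9


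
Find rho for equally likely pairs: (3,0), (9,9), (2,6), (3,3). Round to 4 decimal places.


Cov(X,Y) = 6.3750, Var(X) = 7.6875, Var(Y) = 11.2500
rho = Cov/(sqrt(VarX)*sqrt(VarY)) = 0.6855

0.6855


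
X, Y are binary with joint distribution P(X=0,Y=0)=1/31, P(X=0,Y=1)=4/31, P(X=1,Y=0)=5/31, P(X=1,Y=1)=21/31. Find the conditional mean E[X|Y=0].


P(Y=0) = 6/31
E[X|Y=0] = (0*1 + 1*5)/6 = 5/6

5/6


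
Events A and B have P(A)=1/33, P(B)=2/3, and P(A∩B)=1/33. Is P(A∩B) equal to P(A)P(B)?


P(A)*P(B) = 1/33*2/3 = 2/99
P(A∩B) = 1/33 != 2/99, so not independent

No, A and B are not independent


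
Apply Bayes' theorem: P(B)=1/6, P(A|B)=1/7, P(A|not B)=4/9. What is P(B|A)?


P(A) = P(A|B)P(B) + P(A|B')P(B') = 1/7*1/6 + 4/9*5/6 = 149/378
P(B|A) = P(A|B)P(B)/P(A) = (1/42)/(149/378) = 9/149

9/149


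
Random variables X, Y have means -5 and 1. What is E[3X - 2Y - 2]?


E[3X - 2Y - 2] = 3*E[X] - 2*E[Y] - 2
= (3)*(-5) + (-2)*(1) + (-2)
= -15 - 2 - 2 = -19

-19


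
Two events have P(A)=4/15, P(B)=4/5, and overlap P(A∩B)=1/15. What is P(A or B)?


P(A∪B) = P(A) + P(B) - P(A∩B)
= 4/15 + 4/5 - 1/15 = 1

1


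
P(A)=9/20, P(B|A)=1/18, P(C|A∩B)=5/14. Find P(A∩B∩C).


P(A∩B∩C) = P(A) * P(B|A) * P(C|A∩B)
= 9/20 * 1/18 * 5/14
= 1/40 * 5/14 = 1/112

1/112


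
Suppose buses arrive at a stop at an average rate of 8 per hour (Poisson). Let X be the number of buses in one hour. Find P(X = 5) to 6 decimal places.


P(X=5) = e^(-8) * 8^5 / 5!
≈ 0.0003354626279 * 32768 / 120
≈ 0.091604

0.091604


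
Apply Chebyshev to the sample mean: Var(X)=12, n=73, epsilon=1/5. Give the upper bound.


Var(Xbar) = Var(X)/n = 12/73
Chebyshev: P(|Xbar-mu| >= 1/5) <= Var(Xbar)/(1/5)^2 = (12/73)/(1/25) = 300/73
Bound exceeds 1, so trivial bound: 1

1


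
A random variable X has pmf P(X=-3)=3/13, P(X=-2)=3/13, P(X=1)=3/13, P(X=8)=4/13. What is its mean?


E[X] = sum(x * P(x))
= -3*3/13 - 2*3/13 + 1*3/13 + 8*4/13
= 20/13

20/13


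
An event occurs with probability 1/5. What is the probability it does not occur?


P(A') = 1 - P(A) = 1 - 1/5 = 4/5

4/5


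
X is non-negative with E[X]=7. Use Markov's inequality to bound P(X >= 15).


Markov: P(X >= a) <= E[X]/a
P(X >= 15) <= 7/15

7/15


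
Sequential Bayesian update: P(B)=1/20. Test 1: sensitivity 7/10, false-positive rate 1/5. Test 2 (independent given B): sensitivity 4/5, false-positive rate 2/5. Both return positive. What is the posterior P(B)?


After test 1: P(+) = 7/10*1/20 + 1/5*19/20 = 9/40
P(B|+) = (7/200)/(9/40) = 7/45
After test 2 (use post1 as new prior): P(+) = 4/5*7/45 + 2/5*38/45 = 104/225
P(B|+,+) = (28/225)/(104/225) = 7/26

7/26


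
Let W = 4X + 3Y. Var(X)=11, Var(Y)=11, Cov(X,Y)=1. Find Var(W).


Var(4X + 3Y) = 4^2*Var(X) + 3^2*Var(Y) + 2*4*3*Cov(X,Y)
= 16*11 + 9*11 + 24*1
= 176 + 99 + 24 = 299

299


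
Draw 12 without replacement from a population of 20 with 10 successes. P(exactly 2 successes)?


P(X=2) = C(10,2)*C(10,10) / C(20,12)
= 45*1 / 125970
= 45/125970 = 3/8398

3/8398


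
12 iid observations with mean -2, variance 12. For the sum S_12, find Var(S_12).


By independence, Var(S_n) = n*Var(X_1) = 12*12 = 144

144


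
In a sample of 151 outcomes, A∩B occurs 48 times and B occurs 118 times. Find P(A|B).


P(A|B) = P(A∩B)/P(B) = (48/151)/(118/151) = 48/118 = 24/59

24/59


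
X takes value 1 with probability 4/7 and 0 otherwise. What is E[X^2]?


For Bernoulli: X in {0,1}
E[X^2] = 0^2*(1-4/7) + 1^2*4/7 = 4/7

4/7


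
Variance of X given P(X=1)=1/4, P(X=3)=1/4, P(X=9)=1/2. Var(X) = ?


E[X] = 11/2, E[X^2] = 43
Var(X) = E[X^2] - (E[X])^2 = 43 - (11/2)^2 = 51/4

51/4


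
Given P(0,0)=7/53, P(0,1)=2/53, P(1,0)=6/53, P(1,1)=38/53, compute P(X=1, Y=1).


Read from table: P(X=1, Y=1) = 38/53

38/53


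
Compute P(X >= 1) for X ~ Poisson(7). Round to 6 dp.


P(X>=1) = 1 - P(X<=0) = 1 - (e^(-7)*7^0/0!)
≈ 1 - 0.0009118820 = 0.9990881180
≈ 0.999088

0.999088


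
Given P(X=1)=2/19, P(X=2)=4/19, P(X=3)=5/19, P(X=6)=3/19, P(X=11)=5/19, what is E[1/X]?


E[1/X] = sum(g(x)*P(x))
= 1*2/19 + 1/2*4/19 + 1/3*5/19 + 1/6*3/19 + 1/11*5/19
= 23/66

23/66


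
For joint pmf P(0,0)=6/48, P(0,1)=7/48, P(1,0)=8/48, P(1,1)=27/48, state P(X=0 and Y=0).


Read from table: P(X=0, Y=0) = 6/48 = 1/8

1/8


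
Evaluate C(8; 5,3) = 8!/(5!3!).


8! = 40320
Denominator: 5!=120 * 3!=6
Coefficient = 40320 / 720 = 56

56


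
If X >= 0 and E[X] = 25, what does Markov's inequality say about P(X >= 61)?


Markov: P(X >= a) <= E[X]/a
P(X >= 61) <= 25/61

25/61


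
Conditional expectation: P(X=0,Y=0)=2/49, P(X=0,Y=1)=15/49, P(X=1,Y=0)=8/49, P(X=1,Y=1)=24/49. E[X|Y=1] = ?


P(Y=1) = 39/49
E[X|Y=1] = (0*15 + 1*24)/39 = 24/39 = 8/13

8/13


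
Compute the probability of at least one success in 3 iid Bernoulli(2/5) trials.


P(at least one) = 1 - P(none)
P(none) = (1 - 2/5)^3 = (3/5)^3 = 27/125
P(at least one) = 1 - 27/125 = 98/125

98/125


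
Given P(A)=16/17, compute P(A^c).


P(A') = 1 - P(A) = 1 - 16/17 = 1/17

1/17


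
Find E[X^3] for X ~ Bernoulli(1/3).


For Bernoulli: X in {0,1}
E[X^3] = 0^3*(1-1/3) + 1^3*1/3 = 1/3

1/3


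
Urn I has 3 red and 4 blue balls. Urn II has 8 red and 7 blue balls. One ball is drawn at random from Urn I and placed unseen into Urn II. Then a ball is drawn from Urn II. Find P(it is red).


P(transfer red) = 3/7; P(transfer blue) = 4/7
If red transferred: Urn II has 9 red of 16, so P(red|red moved) = 9/16
If blue transferred: Urn II has 8 red of 16, so P(red|blue moved) = 1/2
By total probability: P(red) = 3/7*9/16 + 4/7*1/2 = 59/112

59/112


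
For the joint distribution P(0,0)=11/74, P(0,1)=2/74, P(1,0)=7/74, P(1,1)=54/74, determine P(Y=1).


P(Y=1) = P(0,1)+P(1,1) = 2/74 + 54/74 = 56/74 = 28/37

28/37


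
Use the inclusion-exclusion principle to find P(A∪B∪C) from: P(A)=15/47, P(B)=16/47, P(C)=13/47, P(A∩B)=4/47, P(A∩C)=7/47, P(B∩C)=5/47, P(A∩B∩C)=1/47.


P(A∪B∪C) = P(A)+P(B)+P(C) - P(AB)-P(AC)-P(BC) + P(ABC)
= 15/47+16/47+13/47 - 4/47-7/47-5/47 + 1/47
= 29/47

29/47


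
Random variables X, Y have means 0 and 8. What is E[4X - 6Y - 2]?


E[4X - 6Y - 2] = 4*E[X] - 6*E[Y] - 2
= (4)*(0) + (-6)*(8) + (-2)
= 0 - 48 - 2 = -50

-50


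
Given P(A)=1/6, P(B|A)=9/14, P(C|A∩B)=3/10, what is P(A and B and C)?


P(A∩B∩C) = P(A) * P(B|A) * P(C|A∩B)
= 1/6 * 9/14 * 3/10
= 3/28 * 3/10 = 9/280

9/280


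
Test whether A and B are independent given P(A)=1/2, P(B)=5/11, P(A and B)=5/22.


P(A)*P(B) = 1/2*5/11 = 5/22
P(A∩B) = 5/22, which equals P(A)P(B), so independent

Yes, A and B are independent


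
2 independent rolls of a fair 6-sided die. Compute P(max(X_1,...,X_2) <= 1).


P(max <= 1) = P(all X_i <= 1) = (P(X_1 <= 1))^2
= (1/6)^2 = 1/36

1/36


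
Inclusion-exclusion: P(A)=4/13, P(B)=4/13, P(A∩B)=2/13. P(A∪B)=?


P(A∪B) = P(A) + P(B) - P(A∩B)
= 4/13 + 4/13 - 2/13 = 6/13

6/13


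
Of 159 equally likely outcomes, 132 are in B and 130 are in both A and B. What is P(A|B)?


P(A|B) = P(A∩B)/P(B) = (130/159)/(132/159) = 130/132 = 65/66

65/66


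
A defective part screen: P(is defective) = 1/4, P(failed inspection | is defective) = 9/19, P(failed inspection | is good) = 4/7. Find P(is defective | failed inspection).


P(A) = P(A|B)P(B) + P(A|B')P(B') = 9/19*1/4 + 4/7*3/4 = 291/532
P(B|A) = P(A|B)P(B)/P(A) = (9/76)/(291/532) = 21/97

21/97


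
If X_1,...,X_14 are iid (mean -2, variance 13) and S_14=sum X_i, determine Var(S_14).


By independence, Var(S_n) = n*Var(X_1) = 14*13 = 182

182


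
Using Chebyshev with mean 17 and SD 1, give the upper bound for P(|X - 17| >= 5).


k = 5/1 = 5
Chebyshev: P(|X-mu| >= k*sigma) <= 1/k^2 = 1/5^2 = 1/25

1/25


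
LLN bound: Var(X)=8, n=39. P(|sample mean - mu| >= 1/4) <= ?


Var(Xbar) = Var(X)/n = 8/39
Chebyshev: P(|Xbar-mu| >= 1/4) <= Var(Xbar)/(1/4)^2 = (8/39)/(1/16) = 128/39
Bound exceeds 1, so trivial bound: 1

1


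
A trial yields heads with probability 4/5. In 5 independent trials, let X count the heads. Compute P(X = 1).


P(X=1) = C(5,1) * p^1 * (1-p)^4
= 5 * 4/5 * 1/625
= 4/625

4/625


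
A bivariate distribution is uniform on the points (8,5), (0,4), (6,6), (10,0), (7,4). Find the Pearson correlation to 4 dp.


Cov(X,Y) = -2.7600, Var(X) = 11.3600, Var(Y) = 4.1600
rho = Cov/(sqrt(VarX)*sqrt(VarY)) = -0.4015

-0.4015


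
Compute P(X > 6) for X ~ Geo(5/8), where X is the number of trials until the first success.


P(X > 6) = P(first 6 trials all fail) = (1-p)^6 = (3/8)^6 = 729/262144

729/262144


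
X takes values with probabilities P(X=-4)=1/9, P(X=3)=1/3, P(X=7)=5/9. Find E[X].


E[X] = sum(x * P(x))
= -4*1/9 + 3*1/3 + 7*5/9
= 40/9

40/9


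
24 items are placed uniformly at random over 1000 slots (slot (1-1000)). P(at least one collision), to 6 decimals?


P(all different) = prod((1000-i)/1000 for i=0..23) = 0.757155
P(at least one match) = 1 - 0.757155 = 0.242845

0.242845


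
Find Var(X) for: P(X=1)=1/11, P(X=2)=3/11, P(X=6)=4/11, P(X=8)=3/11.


E[X] = 5, E[X^2] = 349/11
Var(X) = E[X^2] - (E[X])^2 = 349/11 - (5)^2 = 74/11

74/11


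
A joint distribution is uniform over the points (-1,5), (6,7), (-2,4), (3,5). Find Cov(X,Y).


E[X]=3/2, E[Y]=21/4, E[XY]=11
Cov(X,Y) = E[XY] - E[X]E[Y] = 11 - 3/2*21/4 = 25/8

25/8


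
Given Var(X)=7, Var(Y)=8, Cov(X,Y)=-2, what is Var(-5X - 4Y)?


Var(-5X - 4Y) = (-5)^2*Var(X) + (-4)^2*Var(Y) + 2*(-5)*(-4)*Cov(X,Y)
= 25*7 + 16*8 + 40*(-2)
= 175 + 128 - 80 = 223

223


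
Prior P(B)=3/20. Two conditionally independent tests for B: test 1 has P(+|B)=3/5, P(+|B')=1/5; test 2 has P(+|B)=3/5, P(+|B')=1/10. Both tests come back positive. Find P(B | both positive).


After test 1: P(+) = 3/5*3/20 + 1/5*17/20 = 13/50
P(B|+) = (9/100)/(13/50) = 9/26
After test 2 (use post1 as new prior): P(+) = 3/5*9/26 + 1/10*17/26 = 71/260
P(B|+,+) = (27/130)/(71/260) = 54/71

54/71


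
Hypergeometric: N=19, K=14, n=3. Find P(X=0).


P(X=0) = C(14,0)*C(5,3) / C(19,3)
= 1*10 / 969
= 10/969

10/969


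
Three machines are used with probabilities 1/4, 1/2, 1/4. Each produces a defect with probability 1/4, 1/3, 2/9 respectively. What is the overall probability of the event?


P(A) = P(A|B1)P(B1) + P(A|B2)P(B2) + P(A|B3)P(B3)
= 1/4*1/4 + 1/3*1/2 + 2/9*1/4
= 1/16 + 1/6 + 1/18 = 41/144

41/144


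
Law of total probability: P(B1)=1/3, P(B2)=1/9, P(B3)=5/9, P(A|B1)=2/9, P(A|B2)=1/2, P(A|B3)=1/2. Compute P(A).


P(A) = P(A|B1)P(B1) + P(A|B2)P(B2) + P(A|B3)P(B3)
= 2/9*1/3 + 1/2*1/9 + 1/2*5/9
= 2/27 + 1/18 + 5/18 = 11/27

11/27


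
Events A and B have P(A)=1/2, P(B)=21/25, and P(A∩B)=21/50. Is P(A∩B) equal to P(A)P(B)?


P(A)*P(B) = 1/2*21/25 = 21/50
P(A∩B) = 21/50, which equals P(A)P(B), so independent

Yes, A and B are independent


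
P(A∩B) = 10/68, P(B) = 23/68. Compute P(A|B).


P(A|B) = P(A∩B)/P(B) = (10/68)/(23/68) = 10/23

10/23


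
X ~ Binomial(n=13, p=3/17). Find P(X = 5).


P(X=5) = C(13,5) * p^5 * (1-p)^8
= 1287 * 243/1419857 * 1475789056/6975757441
= 461539745162496/9904578032905937

461539745162496/9904578032905937


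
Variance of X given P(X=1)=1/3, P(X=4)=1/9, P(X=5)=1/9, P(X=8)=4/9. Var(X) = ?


E[X] = 44/9, E[X^2] = 100/3
Var(X) = E[X^2] - (E[X])^2 = 100/3 - (44/9)^2 = 764/81

764/81


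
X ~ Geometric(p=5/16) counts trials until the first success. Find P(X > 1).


P(X > 1) = P(first 1 trials all fail) = (1-p)^1 = (11/16)^1 = 11/16

11/16


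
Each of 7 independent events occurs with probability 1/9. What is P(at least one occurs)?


P(at least one) = 1 - P(none)
P(none) = (1 - 1/9)^7 = (8/9)^7 = 2097152/4782969
P(at least one) = 1 - 2097152/4782969 = 2685817/4782969

2685817/4782969


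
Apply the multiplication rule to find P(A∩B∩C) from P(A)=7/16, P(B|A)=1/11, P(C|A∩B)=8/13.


P(A∩B∩C) = P(A) * P(B|A) * P(C|A∩B)
= 7/16 * 1/11 * 8/13
= 7/176 * 8/13 = 7/286

7/286


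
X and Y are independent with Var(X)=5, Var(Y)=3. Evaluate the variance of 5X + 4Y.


Independence => Cov(X,Y)=0
Var(5X + 4Y) = 5^2*Var(X) + 4^2*Var(Y)
= 25*5 + 16*3 = 173

173


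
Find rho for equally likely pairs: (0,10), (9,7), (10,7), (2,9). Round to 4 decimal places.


Cov(X,Y) = -5.5625, Var(X) = 18.6875, Var(Y) = 1.6875
rho = Cov/(sqrt(VarX)*sqrt(VarY)) = -0.9905

-0.9905


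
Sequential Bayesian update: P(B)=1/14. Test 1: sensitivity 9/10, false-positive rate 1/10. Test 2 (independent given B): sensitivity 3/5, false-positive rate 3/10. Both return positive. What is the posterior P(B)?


After test 1: P(+) = 9/10*1/14 + 1/10*13/14 = 11/70
P(B|+) = (9/140)/(11/70) = 9/22
After test 2 (use post1 as new prior): P(+) = 3/5*9/22 + 3/10*13/22 = 93/220
P(B|+,+) = (27/110)/(93/220) = 18/31

18/31


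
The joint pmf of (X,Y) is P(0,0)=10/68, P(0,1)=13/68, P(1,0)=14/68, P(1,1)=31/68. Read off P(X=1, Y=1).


Read from table: P(X=1, Y=1) = 31/68

31/68


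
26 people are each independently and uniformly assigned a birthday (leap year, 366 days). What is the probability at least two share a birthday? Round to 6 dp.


P(all different) = prod((366-i)/366 for i=0..25) = 0.402786
P(at least one match) = 1 - 0.402786 = 0.597214

0.597214


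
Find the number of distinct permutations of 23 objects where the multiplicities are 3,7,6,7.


23! = 25852016738884976640000
Denominator: 3!=6 * 7!=5040 * 6!=720 * 7!=5040
Coefficient = 25852016738884976640000 / 109734912000 = 235586070720

235586070720


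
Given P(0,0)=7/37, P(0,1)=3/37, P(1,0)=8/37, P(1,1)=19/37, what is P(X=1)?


P(X=1) = P(1,0)+P(1,1) = 8/37 + 19/37 = 27/37

27/37


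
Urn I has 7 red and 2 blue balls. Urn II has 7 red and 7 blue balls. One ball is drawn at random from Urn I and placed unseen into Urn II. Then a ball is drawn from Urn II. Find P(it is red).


P(transfer red) = 7/9; P(transfer blue) = 2/9
If red transferred: Urn II has 8 red of 15, so P(red|red moved) = 8/15
If blue transferred: Urn II has 7 red of 15, so P(red|blue moved) = 7/15
By total probability: P(red) = 7/9*8/15 + 2/9*7/15 = 14/27

14/27


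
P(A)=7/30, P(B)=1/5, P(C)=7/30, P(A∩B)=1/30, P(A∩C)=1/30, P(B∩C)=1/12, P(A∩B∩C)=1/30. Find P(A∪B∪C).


P(A∪B∪C) = P(A)+P(B)+P(C) - P(AB)-P(AC)-P(BC) + P(ABC)
= 7/30+1/5+7/30 - 1/30-1/30-1/12 + 1/30
= 11/20

11/20


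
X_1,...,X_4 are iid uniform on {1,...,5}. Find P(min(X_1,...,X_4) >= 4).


P(min >= 4) = P(all X_i >= 4) = (P(X_1 >= 4))^4
= (2/5)^4 = 16/625

16/625


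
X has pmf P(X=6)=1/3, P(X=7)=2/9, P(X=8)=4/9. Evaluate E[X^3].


E[X^3] = sum(x^3 * P(x))
= 216*1/3 + 343*2/9 + 512*4/9
= 3382/9

3382/9


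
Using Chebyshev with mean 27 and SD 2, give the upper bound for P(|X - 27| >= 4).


k = 4/2 = 2
Chebyshev: P(|X-mu| >= k*sigma) <= 1/k^2 = 1/2^2 = 1/4

1/4


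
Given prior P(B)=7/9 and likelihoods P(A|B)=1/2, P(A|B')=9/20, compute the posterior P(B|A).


P(A) = P(A|B)P(B) + P(A|B')P(B') = 1/2*7/9 + 9/20*2/9 = 22/45
P(B|A) = P(A|B)P(B)/P(A) = (7/18)/(22/45) = 35/44

35/44


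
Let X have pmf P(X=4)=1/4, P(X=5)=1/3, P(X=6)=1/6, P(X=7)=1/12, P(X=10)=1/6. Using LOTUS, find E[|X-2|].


E[|X-2|] = sum(g(x)*P(x))
= 2*1/4 + 3*1/3 + 4*1/6 + 5*1/12 + 8*1/6
= 47/12

47/12


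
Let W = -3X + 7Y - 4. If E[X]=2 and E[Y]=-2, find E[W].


E[-3X + 7Y - 4] = -3*E[X] + 7*E[Y] - 4
= (-3)*(2) + (7)*(-2) + (-4)
= -6 - 14 - 4 = -24

-24


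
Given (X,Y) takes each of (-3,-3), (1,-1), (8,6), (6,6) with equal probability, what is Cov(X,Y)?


E[X]=3, E[Y]=2, E[XY]=23
Cov(X,Y) = E[XY] - E[X]E[Y] = 23 - 3*2 = 17

17


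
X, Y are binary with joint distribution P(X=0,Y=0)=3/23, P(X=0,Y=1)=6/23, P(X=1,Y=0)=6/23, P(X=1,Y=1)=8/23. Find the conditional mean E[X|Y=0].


P(Y=0) = 9/23
E[X|Y=0] = (0*3 + 1*6)/9 = 6/9 = 2/3

2/3


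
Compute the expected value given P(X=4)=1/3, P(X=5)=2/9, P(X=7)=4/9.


E[X] = sum(x * P(x))
= 4*1/3 + 5*2/9 + 7*4/9
= 50/9

50/9


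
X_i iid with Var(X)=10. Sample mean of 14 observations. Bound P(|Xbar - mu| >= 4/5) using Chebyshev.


Var(Xbar) = Var(X)/n = 10/14
Chebyshev: P(|Xbar-mu| >= 4/5) <= Var(Xbar)/(4/5)^2 = (5/7)/(16/25) = 125/112
Bound exceeds 1, so trivial bound: 1

1


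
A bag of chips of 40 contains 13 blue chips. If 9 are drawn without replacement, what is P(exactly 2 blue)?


P(X=2) = C(13,2)*C(27,7) / C(40,9)
= 78*888030 / 273438880
= 69266340/273438880 = 24219/95608

24219/95608


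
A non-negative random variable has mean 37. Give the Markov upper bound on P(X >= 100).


Markov: P(X >= a) <= E[X]/a
P(X >= 100) <= 37/100

37/100


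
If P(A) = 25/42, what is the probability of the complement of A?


P(A') = 1 - P(A) = 1 - 25/42 = 17/42

17/42


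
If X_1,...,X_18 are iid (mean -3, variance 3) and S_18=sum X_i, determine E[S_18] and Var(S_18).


E[S_n] = n*mu = 18*-3 = -54
Var(S_n) = n*sigma^2 = 18*3 = 54

E[S_18]=-54, Var(S_18)=54


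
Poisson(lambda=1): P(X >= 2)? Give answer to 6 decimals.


P(X>=2) = 1 - P(X<=1) = 1 - (e^(-1)*1^0/0! + e^(-1)*1^1/1!)
≈ 1 - (0.3678794412 + 0.3678794412)
= 1 - 0.7357588824 = 0.2642411176
≈ 0.264241

0.264241


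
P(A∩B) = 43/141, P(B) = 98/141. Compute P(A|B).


P(A|B) = P(A∩B)/P(B) = (43/141)/(98/141) = 43/98

43/98


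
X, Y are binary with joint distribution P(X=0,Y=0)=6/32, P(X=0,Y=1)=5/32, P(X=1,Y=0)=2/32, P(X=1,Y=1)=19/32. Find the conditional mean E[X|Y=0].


P(Y=0) = 8/32
E[X|Y=0] = (0*6 + 1*2)/8 = 2/8 = 1/4

1/4


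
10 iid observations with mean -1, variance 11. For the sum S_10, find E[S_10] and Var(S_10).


E[S_n] = n*mu = 10*-1 = -10
Var(S_n) = n*sigma^2 = 10*11 = 110

E[S_10]=-10, Var(S_10)=110


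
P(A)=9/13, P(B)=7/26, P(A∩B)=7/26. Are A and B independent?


P(A)*P(B) = 9/13*7/26 = 63/338
P(A∩B) = 7/26 != 63/338, so not independent

No, A and B are not independent


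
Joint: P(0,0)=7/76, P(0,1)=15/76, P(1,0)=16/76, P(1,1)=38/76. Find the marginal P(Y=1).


P(Y=1) = P(0,1)+P(1,1) = 15/76 + 38/76 = 53/76

53/76


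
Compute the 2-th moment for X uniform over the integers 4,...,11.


E[X^2] = (1/8) * sum(x^2 for x=4..11)
= 492/8 = 123/2

123/2


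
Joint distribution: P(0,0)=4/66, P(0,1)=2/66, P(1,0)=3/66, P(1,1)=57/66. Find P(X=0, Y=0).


Read from table: P(X=0, Y=0) = 4/66 = 2/33

2/33


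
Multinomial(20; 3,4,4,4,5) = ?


20! = 2432902008176640000
Denominator: 3!=6 * 4!=24 * 4!=24 * 4!=24 * 5!=120
Coefficient = 2432902008176640000 / 9953280 = 244432188000

244432188000


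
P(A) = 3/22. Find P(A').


P(A') = 1 - P(A) = 1 - 3/22 = 19/22

19/22


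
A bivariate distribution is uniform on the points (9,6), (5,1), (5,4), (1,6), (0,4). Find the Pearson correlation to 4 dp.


Cov(X,Y) = 0.2000, Var(X) = 10.4000, Var(Y) = 3.3600
rho = Cov/(sqrt(VarX)*sqrt(VarY)) = 0.0338

0.0338


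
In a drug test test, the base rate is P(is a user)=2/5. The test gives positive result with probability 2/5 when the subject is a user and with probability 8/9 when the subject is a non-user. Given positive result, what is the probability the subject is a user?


P(A) = P(A|B)P(B) + P(A|B')P(B') = 2/5*2/5 + 8/9*3/5 = 52/75
P(B|A) = P(A|B)P(B)/P(A) = (4/25)/(52/75) = 3/13

3/13


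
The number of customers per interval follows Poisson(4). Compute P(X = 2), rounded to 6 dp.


P(X=2) = e^(-4) * 4^2 / 2!
≈ 0.01831563889 * 16 / 2
≈ 0.146525

0.146525


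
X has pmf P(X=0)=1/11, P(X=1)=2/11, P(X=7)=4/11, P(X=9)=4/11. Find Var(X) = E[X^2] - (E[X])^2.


E[X] = 6, E[X^2] = 522/11
Var(X) = E[X^2] - (E[X])^2 = 522/11 - (6)^2 = 126/11

126/11


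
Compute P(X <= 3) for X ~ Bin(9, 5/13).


P(X<=3) = P(X=0) + P(X=1) + P(X=2) + P(X=3)
= 134217728/10604499373 + 754974720/10604499373 + 1887436800/10604499373 + 2752512000/10604499373
= 5529141248/10604499373

5529141248/10604499373


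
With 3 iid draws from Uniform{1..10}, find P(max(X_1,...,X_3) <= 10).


P(max <= 10) = P(all X_i <= 10) = (P(X_1 <= 10))^3
= (10/10)^3 = 1^3 = 1

1


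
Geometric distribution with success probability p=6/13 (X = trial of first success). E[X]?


For geometric (trials until first success), E[X] = 1/p = 1/(6/13) = 13/6

13/6


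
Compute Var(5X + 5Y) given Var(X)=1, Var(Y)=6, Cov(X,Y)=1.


Var(5X + 5Y) = 5^2*Var(X) + 5^2*Var(Y) + 2*5*5*Cov(X,Y)
= 25*1 + 25*6 + 50*1
= 25 + 150 + 50 = 225

225


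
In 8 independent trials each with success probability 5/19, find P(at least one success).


P(at least one) = 1 - P(none)
P(none) = (1 - 5/19)^8 = (14/19)^8 = 1475789056/16983563041
P(at least one) = 1 - 1475789056/16983563041 = 15507773985/16983563041

15507773985/16983563041


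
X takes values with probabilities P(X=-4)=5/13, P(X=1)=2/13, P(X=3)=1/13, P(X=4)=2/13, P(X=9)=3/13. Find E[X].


E[X] = sum(x * P(x))
= -4*5/13 + 1*2/13 + 3*1/13 + 4*2/13 + 9*3/13
= 20/13

20/13


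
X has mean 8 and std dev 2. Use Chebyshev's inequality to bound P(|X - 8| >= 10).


k = 10/2 = 5
Chebyshev: P(|X-mu| >= k*sigma) <= 1/k^2 = 1/5^2 = 1/25

1/25


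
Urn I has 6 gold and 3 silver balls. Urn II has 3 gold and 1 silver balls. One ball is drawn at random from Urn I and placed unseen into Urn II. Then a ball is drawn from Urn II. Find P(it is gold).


P(transfer gold) = 6/9 = 2/3; P(transfer silver) = 1/3
If gold transferred: Urn II has 4 gold of 5, so P(gold|gold moved) = 4/5
If silver transferred: Urn II has 3 gold of 5, so P(gold|silver moved) = 3/5
By total probability: P(gold) = 2/3*4/5 + 1/3*3/5 = 11/15

11/15


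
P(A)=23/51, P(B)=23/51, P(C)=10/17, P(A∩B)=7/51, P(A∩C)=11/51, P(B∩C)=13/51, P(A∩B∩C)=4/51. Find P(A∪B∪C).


P(A∪B∪C) = P(A)+P(B)+P(C) - P(AB)-P(AC)-P(BC) + P(ABC)
= 23/51+23/51+10/17 - 7/51-11/51-13/51 + 4/51
= 49/51

49/51


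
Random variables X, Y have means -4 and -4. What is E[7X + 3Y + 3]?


E[7X + 3Y + 3] = 7*E[X] + 3*E[Y] + 3
= (7)*(-4) + (3)*(-4) + (3)
= -28 - 12 + 3 = -37

-37


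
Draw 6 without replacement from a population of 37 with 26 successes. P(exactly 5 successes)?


P(X=5) = C(26,5)*C(11,1) / C(37,6)
= 65780*11 / 2324784
= 723580/2324784 = 16445/52836

16445/52836


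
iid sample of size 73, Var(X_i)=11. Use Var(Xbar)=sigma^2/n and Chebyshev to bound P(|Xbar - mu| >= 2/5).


Var(Xbar) = Var(X)/n = 11/73
Chebyshev: P(|Xbar-mu| >= 2/5) <= Var(Xbar)/(2/5)^2 = (11/73)/(4/25) = 275/292

275/292


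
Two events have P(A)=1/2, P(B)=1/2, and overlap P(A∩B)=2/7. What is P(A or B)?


P(A∪B) = P(A) + P(B) - P(A∩B)
= 1/2 + 1/2 - 2/7 = 5/7

5/7


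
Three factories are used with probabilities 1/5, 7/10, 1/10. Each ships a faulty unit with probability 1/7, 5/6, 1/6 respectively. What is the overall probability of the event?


P(A) = P(A|B1)P(B1) + P(A|B2)P(B2) + P(A|B3)P(B3)
= 1/7*1/5 + 5/6*7/10 + 1/6*1/10
= 1/35 + 7/12 + 1/60 = 22/35

22/35


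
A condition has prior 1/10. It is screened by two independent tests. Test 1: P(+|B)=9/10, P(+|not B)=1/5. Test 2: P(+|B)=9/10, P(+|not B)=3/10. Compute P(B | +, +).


After test 1: P(+) = 9/10*1/10 + 1/5*9/10 = 27/100
P(B|+) = (9/100)/(27/100) = 1/3
After test 2 (use post1 as new prior): P(+) = 9/10*1/3 + 3/10*2/3 = 1/2
P(B|+,+) = (3/10)/(1/2) = 3/5

3/5


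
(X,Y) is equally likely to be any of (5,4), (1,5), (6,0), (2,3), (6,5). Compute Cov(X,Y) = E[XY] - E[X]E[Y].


E[X]=4, E[Y]=17/5, E[XY]=61/5
Cov(X,Y) = E[XY] - E[X]E[Y] = 61/5 - 4*17/5 = -7/5

-7/5


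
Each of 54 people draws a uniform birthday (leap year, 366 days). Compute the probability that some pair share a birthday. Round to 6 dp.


P(all different) = prod((366-i)/366 for i=0..53) = 0.016316
P(at least one match) = 1 - 0.016316 = 0.983684

0.983684


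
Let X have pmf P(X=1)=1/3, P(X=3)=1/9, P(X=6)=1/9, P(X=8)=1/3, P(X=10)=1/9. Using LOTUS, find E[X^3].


E[X^3] = sum(g(x)*P(x))
= 1*1/3 + 27*1/9 + 216*1/9 + 512*1/3 + 1000*1/9
= 2782/9

2782/9


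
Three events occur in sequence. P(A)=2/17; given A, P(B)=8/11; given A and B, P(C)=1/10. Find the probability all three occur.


P(A∩B∩C) = P(A) * P(B|A) * P(C|A∩B)
= 2/17 * 8/11 * 1/10
= 16/187 * 1/10 = 8/935

8/935


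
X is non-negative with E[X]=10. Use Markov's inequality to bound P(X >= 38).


Markov: P(X >= a) <= E[X]/a
P(X >= 38) <= 10/38 = 5/19

5/19


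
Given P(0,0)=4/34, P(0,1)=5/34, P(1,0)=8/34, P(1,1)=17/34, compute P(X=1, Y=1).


Read from table: P(X=1, Y=1) = 17/34 = 1/2

1/2


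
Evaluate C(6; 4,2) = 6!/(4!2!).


6! = 720
Denominator: 4!=24 * 2!=2
Coefficient = 720 / 48 = 15

15


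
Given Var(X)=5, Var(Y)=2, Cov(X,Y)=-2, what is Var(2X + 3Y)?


Var(2X + 3Y) = 2^2*Var(X) + 3^2*Var(Y) + 2*2*3*Cov(X,Y)
= 4*5 + 9*2 + 12*(-2)
= 20 + 18 - 24 = 14

14


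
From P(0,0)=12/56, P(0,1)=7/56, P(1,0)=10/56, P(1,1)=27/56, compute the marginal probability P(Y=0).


P(Y=0) = P(0,0)+P(1,0) = 12/56 + 10/56 = 22/56 = 11/28

11/28


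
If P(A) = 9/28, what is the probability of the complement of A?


P(A') = 1 - P(A) = 1 - 9/28 = 19/28

19/28


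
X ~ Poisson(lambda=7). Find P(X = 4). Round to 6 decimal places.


P(X=4) = e^(-7) * 7^4 / 4!
≈ 0.0009118819656 * 2401 / 24
≈ 0.091226

0.091226


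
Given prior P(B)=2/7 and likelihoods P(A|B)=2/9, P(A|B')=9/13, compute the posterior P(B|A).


P(A) = P(A|B)P(B) + P(A|B')P(B') = 2/9*2/7 + 9/13*5/7 = 457/819
P(B|A) = P(A|B)P(B)/P(A) = (4/63)/(457/819) = 52/457

52/457


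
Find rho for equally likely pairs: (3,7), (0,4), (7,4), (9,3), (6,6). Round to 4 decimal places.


Cov(X,Y) = -1.6000, Var(X) = 10.0000, Var(Y) = 2.1600
rho = Cov/(sqrt(VarX)*sqrt(VarY)) = -0.3443

-0.3443


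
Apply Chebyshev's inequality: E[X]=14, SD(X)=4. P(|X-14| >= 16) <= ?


k = 16/4 = 4
Chebyshev: P(|X-mu| >= k*sigma) <= 1/k^2 = 1/4^2 = 1/16

1/16


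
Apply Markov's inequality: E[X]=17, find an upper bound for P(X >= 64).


Markov: P(X >= a) <= E[X]/a
P(X >= 64) <= 17/64

17/64


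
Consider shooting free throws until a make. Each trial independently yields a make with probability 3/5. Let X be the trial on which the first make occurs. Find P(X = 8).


P(X=8) = (1-p)^7 * p = (2/5)^7 * 3/5
= 128/78125 * 3/5 = 384/390625

384/390625


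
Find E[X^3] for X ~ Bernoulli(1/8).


For Bernoulli: X in {0,1}
E[X^3] = 0^3*(1-1/8) + 1^3*1/8 = 1/8

1/8


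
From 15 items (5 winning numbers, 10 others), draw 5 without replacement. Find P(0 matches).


P(X=0) = C(5,0)*C(10,5) / C(15,5)
= 1*252 / 3003
= 252/3003 = 12/143

12/143


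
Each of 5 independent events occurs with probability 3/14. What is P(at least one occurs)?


P(at least one) = 1 - P(none)
P(none) = (1 - 3/14)^5 = (11/14)^5 = 161051/537824
P(at least one) = 1 - 161051/537824 = 376773/537824

376773/537824


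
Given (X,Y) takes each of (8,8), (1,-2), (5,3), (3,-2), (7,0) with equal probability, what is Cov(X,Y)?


E[X]=24/5, E[Y]=7/5, E[XY]=71/5
Cov(X,Y) = E[XY] - E[X]E[Y] = 71/5 - 24/5*7/5 = 187/25

187/25


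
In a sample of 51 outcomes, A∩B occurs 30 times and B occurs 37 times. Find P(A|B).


P(A|B) = P(A∩B)/P(B) = (30/51)/(37/51) = 30/37

30/37


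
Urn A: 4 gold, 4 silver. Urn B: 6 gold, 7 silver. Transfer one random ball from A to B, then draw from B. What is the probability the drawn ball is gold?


P(transfer gold) = 4/8 = 1/2; P(transfer silver) = 1/2
If gold transferred: Urn II has 7 gold of 14, so P(gold|gold moved) = 1/2
If silver transferred: Urn II has 6 gold of 14, so P(gold|silver moved) = 3/7
By total probability: P(gold) = 1/2*1/2 + 1/2*3/7 = 13/28

13/28
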